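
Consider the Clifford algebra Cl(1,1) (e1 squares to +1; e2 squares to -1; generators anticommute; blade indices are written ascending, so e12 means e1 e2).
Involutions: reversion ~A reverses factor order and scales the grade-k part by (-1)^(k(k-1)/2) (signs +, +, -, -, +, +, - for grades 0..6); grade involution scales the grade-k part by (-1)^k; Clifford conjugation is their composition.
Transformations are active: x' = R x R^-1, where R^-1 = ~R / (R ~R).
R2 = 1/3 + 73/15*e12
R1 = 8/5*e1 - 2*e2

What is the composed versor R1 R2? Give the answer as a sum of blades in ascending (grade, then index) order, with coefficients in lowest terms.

Distribute over the terms of R1 (each basis-blade product reordered to ascending indices, repeated generators contracted through their squares):
(8/5*e1) R2 = 8/15*e1 + 584/75*e2
(-2*e2) R2 = -146/15*e1 - 2/3*e2
Summing the partial products and collecting blades:
Answer: -46/5*e1 + 178/25*e2


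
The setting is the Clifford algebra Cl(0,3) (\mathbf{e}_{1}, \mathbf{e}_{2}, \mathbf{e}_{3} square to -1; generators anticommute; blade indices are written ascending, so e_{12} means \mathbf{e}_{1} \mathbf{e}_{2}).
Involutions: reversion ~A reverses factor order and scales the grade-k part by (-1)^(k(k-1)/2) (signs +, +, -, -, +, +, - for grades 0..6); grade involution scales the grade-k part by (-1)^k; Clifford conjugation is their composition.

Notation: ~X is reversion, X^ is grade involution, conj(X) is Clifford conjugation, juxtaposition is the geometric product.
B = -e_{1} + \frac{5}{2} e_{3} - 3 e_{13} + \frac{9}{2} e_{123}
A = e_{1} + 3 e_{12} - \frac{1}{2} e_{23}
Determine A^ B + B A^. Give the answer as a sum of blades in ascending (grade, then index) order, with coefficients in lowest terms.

first term: -1 + \frac{9}{4} e_{1} - \frac{7}{4} e_{2} - \frac{33}{2} e_{3} - \frac{3}{2} e_{12} - \frac{5}{2} e_{13} - \frac{9}{2} e_{23} + 8 e_{123}
second term: -1 + \frac{9}{4} e_{1} + \frac{7}{4} e_{2} - \frac{21}{2} e_{3} + \frac{3}{2} e_{12} + \frac{5}{2} e_{13} + \frac{27}{2} e_{23} + 8 e_{123}
Answer: -2 + \frac{9}{2} e_{1} - 27 e_{3} + 9 e_{23} + 16 e_{123}


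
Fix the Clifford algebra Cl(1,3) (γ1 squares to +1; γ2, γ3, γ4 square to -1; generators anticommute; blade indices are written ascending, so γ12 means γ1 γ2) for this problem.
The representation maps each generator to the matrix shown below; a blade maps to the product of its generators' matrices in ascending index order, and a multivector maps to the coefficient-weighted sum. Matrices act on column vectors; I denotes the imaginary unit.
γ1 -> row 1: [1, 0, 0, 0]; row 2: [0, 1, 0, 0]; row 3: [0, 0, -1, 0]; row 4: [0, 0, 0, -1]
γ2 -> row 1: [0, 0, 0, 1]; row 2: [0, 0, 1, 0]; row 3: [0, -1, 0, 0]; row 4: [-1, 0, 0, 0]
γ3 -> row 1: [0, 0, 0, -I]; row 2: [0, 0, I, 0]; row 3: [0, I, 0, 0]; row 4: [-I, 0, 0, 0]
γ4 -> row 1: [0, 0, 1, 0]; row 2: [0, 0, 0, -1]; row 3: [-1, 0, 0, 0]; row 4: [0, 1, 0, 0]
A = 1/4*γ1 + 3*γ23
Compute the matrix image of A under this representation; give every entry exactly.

Bivector images (products of the table entries): rho(γ23) = rho(γ2)rho(γ3) = row 1: [-I, 0, 0, 0]; row 2: [0, I, 0, 0]; row 3: [0, 0, -I, 0]; row 4: [0, 0, 0, I].
M = (1/4)*rho(γ1) + (3)*rho(γ23), summed entrywise:
Answer: row 1: [1/4 - 3*I, 0, 0, 0]; row 2: [0, 1/4 + 3*I, 0, 0]; row 3: [0, 0, -1/4 - 3*I, 0]; row 4: [0, 0, 0, -1/4 + 3*I]


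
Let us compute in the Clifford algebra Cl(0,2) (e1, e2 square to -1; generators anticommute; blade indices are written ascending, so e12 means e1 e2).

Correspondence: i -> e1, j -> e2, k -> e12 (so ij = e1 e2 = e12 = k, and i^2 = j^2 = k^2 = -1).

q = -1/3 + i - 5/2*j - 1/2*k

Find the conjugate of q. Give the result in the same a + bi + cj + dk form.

In blades: q = -1/3 + e1 - 5/2*e2 - 1/2*e12.
Conjugation here is Clifford conjugation: the scalar is fixed and the grade-1 and grade-2 blades all flip sign, giving -1/3 - e1 + 5/2*e2 + 1/2*e12; translating back:
Answer: -1/3 - i + 5/2*j + 1/2*k


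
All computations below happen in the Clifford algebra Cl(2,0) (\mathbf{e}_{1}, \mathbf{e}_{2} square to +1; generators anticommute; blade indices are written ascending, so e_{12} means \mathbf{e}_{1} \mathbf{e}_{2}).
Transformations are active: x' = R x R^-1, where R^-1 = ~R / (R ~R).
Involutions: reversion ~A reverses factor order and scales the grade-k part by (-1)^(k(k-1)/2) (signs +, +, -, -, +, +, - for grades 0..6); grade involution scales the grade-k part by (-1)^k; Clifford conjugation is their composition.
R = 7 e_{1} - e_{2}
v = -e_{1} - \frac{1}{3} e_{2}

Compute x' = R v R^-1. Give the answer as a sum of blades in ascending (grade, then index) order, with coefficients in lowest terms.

~R = 7 e_{1} - e_{2}, and R ~R = 50, so R^-1 = ~R / (50).
R v = -\frac{20}{3} - \frac{10}{3} e_{12}
Answer: -\frac{13}{15} e_{1} + \frac{3}{5} e_{2}


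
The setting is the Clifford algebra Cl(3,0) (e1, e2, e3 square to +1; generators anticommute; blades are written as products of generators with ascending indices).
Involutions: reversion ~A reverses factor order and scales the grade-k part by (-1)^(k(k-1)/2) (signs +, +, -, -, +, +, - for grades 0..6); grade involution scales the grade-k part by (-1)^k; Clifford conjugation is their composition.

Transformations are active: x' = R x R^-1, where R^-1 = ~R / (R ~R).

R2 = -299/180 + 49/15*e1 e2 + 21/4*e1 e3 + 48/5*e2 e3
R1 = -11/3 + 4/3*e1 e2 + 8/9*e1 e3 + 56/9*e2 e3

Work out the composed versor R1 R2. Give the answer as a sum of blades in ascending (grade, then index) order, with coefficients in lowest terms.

Distribute over the terms of R1 (each basis-blade product reordered to ascending indices, repeated generators contracted through their squares):
(-11/3) R2 = 3289/540 - 539/45*e1 e2 - 77/4*e1 e3 - 176/5*e2 e3
(4/3*e1 e2) R2 = -196/45 - 299/135*e1 e2 + 64/5*e1 e3 - 7*e2 e3
(8/9*e1 e3) R2 = -14/3 - 128/15*e1 e2 - 598/405*e1 e3 + 392/135*e2 e3
(56/9*e2 e3) R2 = -896/15 + 98/3*e1 e2 - 2744/135*e1 e3 - 4186/405*e2 e3
Summing the partial products and collecting blades:
Answer: -33839/540 + 1342/135*e1 e2 - 45769/1620*e1 e3 - 20101/405*e2 e3


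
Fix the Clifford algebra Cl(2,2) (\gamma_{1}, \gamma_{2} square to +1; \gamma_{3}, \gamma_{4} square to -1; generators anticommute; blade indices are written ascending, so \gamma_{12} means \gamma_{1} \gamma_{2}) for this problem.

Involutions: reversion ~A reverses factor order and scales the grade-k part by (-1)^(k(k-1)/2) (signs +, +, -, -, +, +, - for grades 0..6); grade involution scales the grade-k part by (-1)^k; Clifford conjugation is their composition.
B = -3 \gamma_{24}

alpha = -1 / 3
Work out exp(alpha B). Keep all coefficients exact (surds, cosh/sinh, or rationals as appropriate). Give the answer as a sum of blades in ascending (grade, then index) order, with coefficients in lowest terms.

B^2 = (-3)^2*(\gamma_{24})^2 = 9*(+1) = 9 (a basis 2-blade squares to minus the product of its generators' squares).
B^2 = 9 — since the square is positive, the closed form is hyperbolic: l = 3, alpha*l = -1, so exp(alpha B) = cosh(-1) + (sinh(-1)/3)*B = \cosh{\left(1 \right)} + (- \frac{\sinh{\left(1 \right)}}{3})*B.
Answer: \cosh{\left(1 \right)} + \sinh{\left(1 \right)} \gamma_{24}


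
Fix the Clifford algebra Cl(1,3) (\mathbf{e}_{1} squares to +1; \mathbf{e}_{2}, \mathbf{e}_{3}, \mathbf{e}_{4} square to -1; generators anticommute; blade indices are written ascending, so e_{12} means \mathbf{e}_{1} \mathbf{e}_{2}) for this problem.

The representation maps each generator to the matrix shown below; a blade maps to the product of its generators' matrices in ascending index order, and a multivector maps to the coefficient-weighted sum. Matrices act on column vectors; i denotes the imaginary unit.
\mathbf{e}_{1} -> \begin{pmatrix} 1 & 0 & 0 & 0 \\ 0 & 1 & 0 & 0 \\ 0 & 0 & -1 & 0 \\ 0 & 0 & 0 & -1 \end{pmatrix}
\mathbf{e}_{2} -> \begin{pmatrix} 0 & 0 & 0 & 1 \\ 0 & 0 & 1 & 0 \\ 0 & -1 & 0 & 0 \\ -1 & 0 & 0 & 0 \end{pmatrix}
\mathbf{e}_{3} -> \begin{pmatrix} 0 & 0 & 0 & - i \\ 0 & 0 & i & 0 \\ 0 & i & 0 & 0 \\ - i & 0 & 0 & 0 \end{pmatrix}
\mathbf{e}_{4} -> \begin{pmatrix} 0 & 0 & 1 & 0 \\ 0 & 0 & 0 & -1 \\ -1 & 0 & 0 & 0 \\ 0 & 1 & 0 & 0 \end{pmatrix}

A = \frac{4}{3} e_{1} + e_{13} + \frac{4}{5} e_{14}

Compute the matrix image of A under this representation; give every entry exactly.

Bivector images (products of the table entries): rho(e_{13}) = rho(\mathbf{e}_{1})rho(\mathbf{e}_{3}) = \begin{pmatrix} 0 & 0 & 0 & - i \\ 0 & 0 & i & 0 \\ 0 & - i & 0 & 0 \\ i & 0 & 0 & 0 \end{pmatrix}; rho(e_{14}) = rho(\mathbf{e}_{1})rho(\mathbf{e}_{4}) = \begin{pmatrix} 0 & 0 & 1 & 0 \\ 0 & 0 & 0 & -1 \\ 1 & 0 & 0 & 0 \\ 0 & -1 & 0 & 0 \end{pmatrix}.
M = (\frac{4}{3})*rho(e_{1}) + (1)*rho(e_{13}) + (\frac{4}{5})*rho(e_{14}), summed entrywise:
Answer: \begin{pmatrix} \frac{4}{3} & 0 & \frac{4}{5} & - i \\ 0 & \frac{4}{3} & i & - \frac{4}{5} \\ \frac{4}{5} & - i & - \frac{4}{3} & 0 \\ i & - \frac{4}{5} & 0 & - \frac{4}{3} \end{pmatrix}


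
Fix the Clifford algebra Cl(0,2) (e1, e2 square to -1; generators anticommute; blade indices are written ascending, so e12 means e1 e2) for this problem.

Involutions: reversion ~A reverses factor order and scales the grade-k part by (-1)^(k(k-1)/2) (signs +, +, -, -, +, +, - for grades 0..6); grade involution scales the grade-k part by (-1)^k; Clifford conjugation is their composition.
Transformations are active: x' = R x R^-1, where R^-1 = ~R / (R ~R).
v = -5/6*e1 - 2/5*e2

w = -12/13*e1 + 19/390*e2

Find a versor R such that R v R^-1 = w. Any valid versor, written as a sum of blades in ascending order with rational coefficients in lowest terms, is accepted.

Here q(v) = q(w) = -769/900; the classical choice R = v + w = -137/78*e1 - 137/390*e2 then realises v -> w under the sandwich.
Answer: -137/78*e1 - 137/390*e2


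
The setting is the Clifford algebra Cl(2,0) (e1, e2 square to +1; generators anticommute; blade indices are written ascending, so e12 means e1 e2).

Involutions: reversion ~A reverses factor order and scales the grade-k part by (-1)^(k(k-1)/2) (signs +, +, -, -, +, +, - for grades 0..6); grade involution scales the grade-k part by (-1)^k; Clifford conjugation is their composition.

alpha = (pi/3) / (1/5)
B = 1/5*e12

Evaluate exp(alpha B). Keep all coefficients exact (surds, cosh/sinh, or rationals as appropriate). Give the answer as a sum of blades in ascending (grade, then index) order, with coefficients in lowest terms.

B^2 = (1/5)^2*(e12)^2 = 1/25*(-1) = -1/25 (a basis 2-blade squares to minus the product of its generators' squares).
B^2 = -1/25 — circular case — the even/odd split gives cos and sin: l = 1/5, alpha*l = pi/3, so exp(alpha B) = cos(pi/3) + (sin(pi/3)/(1/5))*B = 1/2 + (5*sqrt(3)/2)*B.
Answer: 1/2 + sqrt(3)/2*e12


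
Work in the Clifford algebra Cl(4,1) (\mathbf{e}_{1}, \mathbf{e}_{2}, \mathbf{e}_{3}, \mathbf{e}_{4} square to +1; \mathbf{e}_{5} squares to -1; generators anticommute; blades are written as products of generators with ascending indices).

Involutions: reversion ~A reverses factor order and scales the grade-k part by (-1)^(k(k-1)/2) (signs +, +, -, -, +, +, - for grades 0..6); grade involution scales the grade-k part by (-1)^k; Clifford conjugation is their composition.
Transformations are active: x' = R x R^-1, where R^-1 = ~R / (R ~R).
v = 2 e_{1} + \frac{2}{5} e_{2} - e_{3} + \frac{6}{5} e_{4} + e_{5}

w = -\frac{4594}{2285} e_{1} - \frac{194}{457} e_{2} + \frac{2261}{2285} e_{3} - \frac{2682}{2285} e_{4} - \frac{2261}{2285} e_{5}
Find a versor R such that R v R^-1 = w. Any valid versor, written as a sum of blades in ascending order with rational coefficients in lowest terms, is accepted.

Since q(v) = q(w) = \frac{28}{5}, the sum R = v + w = -\frac{24}{2285} e_{1} - \frac{56}{2285} e_{2} - \frac{24}{2285} e_{3} + \frac{12}{457} e_{4} + \frac{24}{2285} e_{5} does the job whenever invertible.
Answer: -\frac{24}{2285} e_{1} - \frac{56}{2285} e_{2} - \frac{24}{2285} e_{3} + \frac{12}{457} e_{4} + \frac{24}{2285} e_{5}


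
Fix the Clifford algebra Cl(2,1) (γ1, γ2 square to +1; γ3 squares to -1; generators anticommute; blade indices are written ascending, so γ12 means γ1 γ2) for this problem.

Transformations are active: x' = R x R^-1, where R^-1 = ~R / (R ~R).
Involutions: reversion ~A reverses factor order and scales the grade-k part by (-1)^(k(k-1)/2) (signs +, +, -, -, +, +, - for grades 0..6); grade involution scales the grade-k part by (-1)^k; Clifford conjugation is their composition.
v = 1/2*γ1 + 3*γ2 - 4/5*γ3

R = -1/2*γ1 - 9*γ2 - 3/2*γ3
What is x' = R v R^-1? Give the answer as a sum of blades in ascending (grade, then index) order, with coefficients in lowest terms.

~R = -1/2*γ1 - 9*γ2 - 3/2*γ3, and R ~R = 79, so R^-1 = ~R / (79).
R v = -569/20 + 3*γ12 + 23/20*γ13 + 117/10*γ23
Answer: -221/1580*γ1 + 2751/790*γ2 + 2971/1580*γ3


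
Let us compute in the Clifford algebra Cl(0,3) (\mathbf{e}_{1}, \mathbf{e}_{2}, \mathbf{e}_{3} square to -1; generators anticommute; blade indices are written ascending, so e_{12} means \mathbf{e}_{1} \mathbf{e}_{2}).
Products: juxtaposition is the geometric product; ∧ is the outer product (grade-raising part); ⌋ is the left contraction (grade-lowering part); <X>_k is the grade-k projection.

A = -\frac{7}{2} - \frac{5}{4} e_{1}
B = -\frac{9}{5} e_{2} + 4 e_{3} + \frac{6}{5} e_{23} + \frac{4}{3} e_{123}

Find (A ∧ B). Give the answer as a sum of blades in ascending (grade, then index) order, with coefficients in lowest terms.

step 1: \frac{63}{10} e_{2} - 14 e_{3} + \frac{9}{4} e_{12} - 5 e_{13} - \frac{21}{5} e_{23} - \frac{37}{6} e_{123}
Answer: \frac{63}{10} e_{2} - 14 e_{3} + \frac{9}{4} e_{12} - 5 e_{13} - \frac{21}{5} e_{23} - \frac{37}{6} e_{123}


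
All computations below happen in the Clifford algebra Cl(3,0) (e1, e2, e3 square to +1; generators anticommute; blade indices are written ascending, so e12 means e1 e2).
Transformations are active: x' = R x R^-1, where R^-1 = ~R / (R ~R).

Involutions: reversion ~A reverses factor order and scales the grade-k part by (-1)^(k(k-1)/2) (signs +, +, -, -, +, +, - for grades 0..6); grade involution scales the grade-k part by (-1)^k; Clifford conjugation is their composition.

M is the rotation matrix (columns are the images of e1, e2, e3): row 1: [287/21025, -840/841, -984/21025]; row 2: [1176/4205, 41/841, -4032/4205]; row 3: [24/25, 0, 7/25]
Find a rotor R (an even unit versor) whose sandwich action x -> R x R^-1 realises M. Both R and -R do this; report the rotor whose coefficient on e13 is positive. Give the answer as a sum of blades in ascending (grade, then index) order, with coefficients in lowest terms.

Method: write R = a + b12*e12 + b13*e13 + b23*e23 with a^2 + b12^2 + b13^2 + b23^2 = 1 (so R^-1 = ~R). Expanding the columns R e_j ~R gives tr M = 4a^2 - 1 and, from the antisymmetric part, M21 - M12 = -4a*b12, M13 - M31 = 4a*b13, M32 - M23 = -4a*b23.
Here tr M = 7199/21025, so a^2 = (1 + tr M)/4 = 7056/21025 and a = ±84/145. Taking a = 84/145: M21 - M12 = 5376/4205, M13 - M31 = -21168/21025, M32 - M23 = 4032/4205, giving b12 = -16/29, b13 = -63/145, b23 = -12/29, i.e. R = 84/145 - 16/29*e12 - 63/145*e13 - 12/29*e23.
Its e13 coefficient is negative, so report the other preimage -R.
Answer: -84/145 + 16/29*e12 + 63/145*e13 + 12/29*e23. Note: both R and -R realise this M (trace 7199/21025); the covering map identifies them, and the e13-coefficient sign is the tie-breaker.


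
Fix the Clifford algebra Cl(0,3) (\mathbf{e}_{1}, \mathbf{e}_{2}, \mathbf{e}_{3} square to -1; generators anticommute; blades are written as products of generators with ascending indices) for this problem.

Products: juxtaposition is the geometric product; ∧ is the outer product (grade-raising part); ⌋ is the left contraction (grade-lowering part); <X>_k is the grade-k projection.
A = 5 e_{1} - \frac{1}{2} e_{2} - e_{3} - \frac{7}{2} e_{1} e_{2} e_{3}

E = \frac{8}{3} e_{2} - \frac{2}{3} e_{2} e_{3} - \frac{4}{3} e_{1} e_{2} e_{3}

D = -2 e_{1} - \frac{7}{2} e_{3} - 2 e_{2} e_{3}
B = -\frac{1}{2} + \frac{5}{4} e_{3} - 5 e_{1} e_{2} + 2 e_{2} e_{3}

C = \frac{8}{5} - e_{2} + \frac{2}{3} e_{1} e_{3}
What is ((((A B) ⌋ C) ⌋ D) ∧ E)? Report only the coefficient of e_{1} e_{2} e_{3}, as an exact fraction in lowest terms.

step 1: \frac{5}{4} + 7 e_{1} + \frac{93}{4} e_{2} - 16 e_{3} + \frac{35}{8} e_{1} e_{2} + \frac{25}{4} e_{1} e_{3} - \frac{5}{8} e_{2} e_{3} + \frac{67}{4} e_{1} e_{2} e_{3}
step 2: \frac{253}{12} - \frac{32}{3} e_{1} - \frac{5}{4} e_{2} - \frac{14}{3} e_{3} + \frac{5}{6} e_{1} e_{3}
step 3: -\frac{113}{3} - \frac{253}{6} e_{1} + \frac{28}{3} e_{2} - \frac{1831}{24} e_{3} - \frac{253}{6} e_{2} e_{3}
step 4: -\frac{904}{9} e_{2} - \frac{1012}{9} e_{1} e_{2} + \frac{2057}{9} e_{2} e_{3} + \frac{235}{3} e_{1} e_{2} e_{3}
Answer: \frac{235}{3}


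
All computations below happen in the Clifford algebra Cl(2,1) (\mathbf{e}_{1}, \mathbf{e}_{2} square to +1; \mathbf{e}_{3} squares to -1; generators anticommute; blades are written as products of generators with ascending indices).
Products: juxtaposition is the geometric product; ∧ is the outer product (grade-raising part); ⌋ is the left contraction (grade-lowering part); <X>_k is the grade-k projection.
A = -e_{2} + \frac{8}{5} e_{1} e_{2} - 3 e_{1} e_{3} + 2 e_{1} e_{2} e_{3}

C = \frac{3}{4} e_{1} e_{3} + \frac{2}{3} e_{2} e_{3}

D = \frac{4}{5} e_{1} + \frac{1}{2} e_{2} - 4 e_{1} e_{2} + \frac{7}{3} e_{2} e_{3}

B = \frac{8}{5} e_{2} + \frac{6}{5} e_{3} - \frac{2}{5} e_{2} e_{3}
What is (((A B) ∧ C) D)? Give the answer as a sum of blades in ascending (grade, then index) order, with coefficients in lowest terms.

step 1: -\frac{8}{5} + \frac{134}{25} e_{1} + \frac{2}{5} e_{3} - \frac{6}{5} e_{1} e_{2} - \frac{96}{25} e_{1} e_{3} - \frac{6}{5} e_{2} e_{3} + \frac{168}{25} e_{1} e_{2} e_{3}
step 2: -\frac{6}{5} e_{1} e_{3} - \frac{16}{15} e_{2} e_{3} + \frac{268}{75} e_{1} e_{2} e_{3}
step 3: -\frac{112}{45} + \frac{1876}{225} e_{1} + \frac{1184}{75} e_{3} - \frac{14}{5} e_{1} e_{2} - \frac{454}{75} e_{1} e_{3} + \frac{2872}{375} e_{2} e_{3} - \frac{19}{75} e_{1} e_{2} e_{3}
Answer: -\frac{112}{45} + \frac{1876}{225} e_{1} + \frac{1184}{75} e_{3} - \frac{14}{5} e_{1} e_{2} - \frac{454}{75} e_{1} e_{3} + \frac{2872}{375} e_{2} e_{3} - \frac{19}{75} e_{1} e_{2} e_{3}


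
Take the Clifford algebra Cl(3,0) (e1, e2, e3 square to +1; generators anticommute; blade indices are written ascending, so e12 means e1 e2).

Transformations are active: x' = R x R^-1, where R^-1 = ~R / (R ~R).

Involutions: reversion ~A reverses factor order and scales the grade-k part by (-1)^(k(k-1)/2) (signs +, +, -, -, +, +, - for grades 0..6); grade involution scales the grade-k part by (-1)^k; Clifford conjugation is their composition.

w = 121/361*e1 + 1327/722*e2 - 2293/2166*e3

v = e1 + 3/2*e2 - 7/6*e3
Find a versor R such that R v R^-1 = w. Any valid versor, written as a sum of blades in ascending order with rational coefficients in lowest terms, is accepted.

Since q(v) = q(w) = 83/18, the sum R = v + w = 482/361*e1 + 1205/361*e2 - 2410/1083*e3 does the job whenever invertible.
Answer: 482/361*e1 + 1205/361*e2 - 2410/1083*e3


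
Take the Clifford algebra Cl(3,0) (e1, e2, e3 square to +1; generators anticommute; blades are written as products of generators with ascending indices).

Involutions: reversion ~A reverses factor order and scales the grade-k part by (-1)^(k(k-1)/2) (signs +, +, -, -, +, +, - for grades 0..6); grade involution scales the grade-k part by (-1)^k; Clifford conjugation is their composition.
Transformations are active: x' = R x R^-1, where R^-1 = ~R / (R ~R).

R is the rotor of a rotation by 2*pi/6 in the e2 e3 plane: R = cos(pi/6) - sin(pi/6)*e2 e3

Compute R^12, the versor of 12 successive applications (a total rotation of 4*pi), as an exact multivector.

The rotor phase is half the rotation angle and phases add under composition, so 12 steps in the e2 e3 plane accumulate phase 12*(pi/6) = 2*pi: R^12 = cos(2*pi) - sin(2*pi)*e2 e3.
cos(2*pi) = 1 and sin(2*pi) = 0, so R^12 = 1. The total rotation 4*pi is 2 full turns, so every vector returns to itself, yet the rotor is +1, back on the identity sheet (an even number of 2*pi turns).
Answer: 1


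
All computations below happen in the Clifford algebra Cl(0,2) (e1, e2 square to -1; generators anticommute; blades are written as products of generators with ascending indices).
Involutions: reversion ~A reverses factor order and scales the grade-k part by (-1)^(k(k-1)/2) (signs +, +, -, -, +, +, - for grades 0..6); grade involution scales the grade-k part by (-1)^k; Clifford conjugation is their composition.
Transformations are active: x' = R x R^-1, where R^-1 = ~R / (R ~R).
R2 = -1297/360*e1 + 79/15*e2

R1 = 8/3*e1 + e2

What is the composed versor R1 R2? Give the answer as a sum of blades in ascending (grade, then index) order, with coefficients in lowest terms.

Distribute over the terms of R1 (each basis-blade product reordered to ascending indices, repeated generators contracted through their squares):
(8/3*e1) R2 = 1297/135 + 632/45*e1 e2
(e2) R2 = -79/15 + 1297/360*e1 e2
Summing the partial products and collecting blades:
Answer: 586/135 + 6353/360*e1 e2


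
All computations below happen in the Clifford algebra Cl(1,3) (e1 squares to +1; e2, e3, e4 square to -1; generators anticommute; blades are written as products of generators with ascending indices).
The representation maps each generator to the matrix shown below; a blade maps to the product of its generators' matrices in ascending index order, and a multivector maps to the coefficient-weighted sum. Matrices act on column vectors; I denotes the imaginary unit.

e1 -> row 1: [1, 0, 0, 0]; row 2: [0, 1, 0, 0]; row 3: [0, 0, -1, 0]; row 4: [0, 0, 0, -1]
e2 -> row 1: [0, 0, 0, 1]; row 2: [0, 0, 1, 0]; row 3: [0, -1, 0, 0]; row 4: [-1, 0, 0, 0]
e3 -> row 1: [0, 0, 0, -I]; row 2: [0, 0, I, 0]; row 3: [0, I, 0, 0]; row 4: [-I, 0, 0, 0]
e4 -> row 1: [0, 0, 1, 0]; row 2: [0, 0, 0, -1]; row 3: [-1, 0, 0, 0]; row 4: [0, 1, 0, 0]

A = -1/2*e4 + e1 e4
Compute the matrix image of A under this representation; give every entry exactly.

Bivector images (products of the table entries): rho(e1 e4) = rho(e1)rho(e4) = row 1: [0, 0, 1, 0]; row 2: [0, 0, 0, -1]; row 3: [1, 0, 0, 0]; row 4: [0, -1, 0, 0].
M = (-1/2)*rho(e4) + (1)*rho(e1 e4), summed entrywise:
Answer: row 1: [0, 0, 1/2, 0]; row 2: [0, 0, 0, -1/2]; row 3: [3/2, 0, 0, 0]; row 4: [0, -3/2, 0, 0]


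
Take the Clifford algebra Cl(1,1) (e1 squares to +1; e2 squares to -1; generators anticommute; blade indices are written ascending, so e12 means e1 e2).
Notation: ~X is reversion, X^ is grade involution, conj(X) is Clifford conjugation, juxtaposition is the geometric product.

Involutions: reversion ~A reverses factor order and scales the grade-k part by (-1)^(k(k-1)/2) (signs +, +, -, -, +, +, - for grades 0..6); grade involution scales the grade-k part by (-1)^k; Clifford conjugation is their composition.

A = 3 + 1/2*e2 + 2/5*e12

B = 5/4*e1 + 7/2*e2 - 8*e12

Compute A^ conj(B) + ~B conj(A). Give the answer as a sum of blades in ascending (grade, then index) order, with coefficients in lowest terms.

first term: 29/20 - 127/20*e1 - 10*e2 + 187/8*e12
second term: -29/20 + 127/20*e1 + 10*e2 + 187/8*e12
Answer: 187/4*e12


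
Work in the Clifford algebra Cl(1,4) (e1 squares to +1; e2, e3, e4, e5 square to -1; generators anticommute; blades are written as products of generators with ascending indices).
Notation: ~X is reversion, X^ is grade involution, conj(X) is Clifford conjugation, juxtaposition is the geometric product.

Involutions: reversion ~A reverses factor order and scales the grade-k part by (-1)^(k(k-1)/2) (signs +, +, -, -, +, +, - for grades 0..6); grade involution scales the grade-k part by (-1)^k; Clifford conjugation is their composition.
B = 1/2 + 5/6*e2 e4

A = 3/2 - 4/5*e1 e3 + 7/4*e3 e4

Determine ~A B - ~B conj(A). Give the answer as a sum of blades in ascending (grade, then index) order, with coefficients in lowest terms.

first term: 3/4 + 2/5*e1 e3 + 35/24*e2 e3 + 5/4*e2 e4 - 7/8*e3 e4 - 2/3*e1 e2 e3 e4
second term: 3/4 + 2/5*e1 e3 + 35/24*e2 e3 - 5/4*e2 e4 - 7/8*e3 e4 + 2/3*e1 e2 e3 e4
Answer: 5/2*e2 e4 - 4/3*e1 e2 e3 e4


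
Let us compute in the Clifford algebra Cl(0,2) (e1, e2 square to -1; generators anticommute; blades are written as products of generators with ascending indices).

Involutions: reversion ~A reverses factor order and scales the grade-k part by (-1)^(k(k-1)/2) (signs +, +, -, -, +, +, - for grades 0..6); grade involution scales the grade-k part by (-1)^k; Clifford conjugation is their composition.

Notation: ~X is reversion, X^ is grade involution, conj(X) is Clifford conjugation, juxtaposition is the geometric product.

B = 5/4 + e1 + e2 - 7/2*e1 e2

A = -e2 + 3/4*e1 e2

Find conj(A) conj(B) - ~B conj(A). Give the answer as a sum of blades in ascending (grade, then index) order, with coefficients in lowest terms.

first term: 29/8 + 11/4*e1 + 2*e2 + 1/16*e1 e2
second term: 13/8 - 17/4*e1 + 2*e2 + 1/16*e1 e2
Answer: 2 + 7*e1


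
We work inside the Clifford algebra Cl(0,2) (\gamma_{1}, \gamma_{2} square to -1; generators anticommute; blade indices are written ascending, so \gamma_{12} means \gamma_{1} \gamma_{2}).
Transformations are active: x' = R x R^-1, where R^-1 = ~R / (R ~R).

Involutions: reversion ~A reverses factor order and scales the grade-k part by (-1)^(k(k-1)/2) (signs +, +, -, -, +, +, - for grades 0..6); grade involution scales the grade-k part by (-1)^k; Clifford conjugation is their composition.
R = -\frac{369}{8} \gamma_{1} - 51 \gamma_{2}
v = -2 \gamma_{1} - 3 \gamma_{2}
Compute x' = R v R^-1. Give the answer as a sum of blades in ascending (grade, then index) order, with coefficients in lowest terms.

~R = -\frac{369}{8} \gamma_{1} - 51 \gamma_{2}, and R ~R = -\frac{302625}{64}, so R^-1 = ~R / (-\frac{302625}{64}).
R v = -\frac{981}{4} + \frac{291}{8} \gamma_{12}
Answer: -\frac{93634}{33625} \gamma_{1} - \frac{77013}{33625} \gamma_{2}


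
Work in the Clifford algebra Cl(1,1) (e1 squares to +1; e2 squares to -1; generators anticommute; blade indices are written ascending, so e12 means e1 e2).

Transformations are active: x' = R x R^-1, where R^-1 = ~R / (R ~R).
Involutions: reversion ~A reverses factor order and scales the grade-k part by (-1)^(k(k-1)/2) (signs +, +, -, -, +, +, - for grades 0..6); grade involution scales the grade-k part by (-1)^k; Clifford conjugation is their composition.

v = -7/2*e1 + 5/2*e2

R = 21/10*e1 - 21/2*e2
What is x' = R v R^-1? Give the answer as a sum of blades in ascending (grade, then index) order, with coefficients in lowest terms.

~R = 21/10*e1 - 21/2*e2, and R ~R = -2646/25, so R^-1 = ~R / (-2646/25).
R v = 189/10 - 63/2*e12
Answer: 11/4*e1 + 5/4*e2


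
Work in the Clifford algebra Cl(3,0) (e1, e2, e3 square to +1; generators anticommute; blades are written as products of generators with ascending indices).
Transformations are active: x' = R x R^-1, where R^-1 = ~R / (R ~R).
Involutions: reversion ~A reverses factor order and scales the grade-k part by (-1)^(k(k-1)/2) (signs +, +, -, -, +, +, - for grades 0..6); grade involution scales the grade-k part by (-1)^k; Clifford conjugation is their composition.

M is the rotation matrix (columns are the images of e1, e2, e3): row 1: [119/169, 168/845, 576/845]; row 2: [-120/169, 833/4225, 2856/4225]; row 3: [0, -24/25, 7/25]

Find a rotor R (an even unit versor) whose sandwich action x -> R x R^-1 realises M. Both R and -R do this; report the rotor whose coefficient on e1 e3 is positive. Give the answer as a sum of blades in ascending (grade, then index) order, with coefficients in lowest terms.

Method: write R = a + b12*e1 e2 + b13*e1 e3 + b23*e2 e3 with a^2 + b12^2 + b13^2 + b23^2 = 1 (so R^-1 = ~R). Expanding the columns R e_j ~R gives tr M = 4a^2 - 1 and, from the antisymmetric part, M21 - M12 = -4a*b12, M13 - M31 = 4a*b13, M32 - M23 = -4a*b23.
Here tr M = 4991/4225, so a^2 = (1 + tr M)/4 = 2304/4225 and a = ±48/65. Taking a = 48/65: M21 - M12 = -768/845, M13 - M31 = 576/845, M32 - M23 = -6912/4225, giving b12 = 4/13, b13 = 3/13, b23 = 36/65, i.e. R = 48/65 + 4/13*e1 e2 + 3/13*e1 e3 + 36/65*e2 e3.
Its e1 e3 coefficient is already positive.
Answer: 48/65 + 4/13*e1 e2 + 3/13*e1 e3 + 36/65*e2 e3. Sheet selection: the two-to-one cover makes ±R indistinguishable at the matrix level (trace 4991/4225), so uniqueness comes from the required sign on e1 e3.


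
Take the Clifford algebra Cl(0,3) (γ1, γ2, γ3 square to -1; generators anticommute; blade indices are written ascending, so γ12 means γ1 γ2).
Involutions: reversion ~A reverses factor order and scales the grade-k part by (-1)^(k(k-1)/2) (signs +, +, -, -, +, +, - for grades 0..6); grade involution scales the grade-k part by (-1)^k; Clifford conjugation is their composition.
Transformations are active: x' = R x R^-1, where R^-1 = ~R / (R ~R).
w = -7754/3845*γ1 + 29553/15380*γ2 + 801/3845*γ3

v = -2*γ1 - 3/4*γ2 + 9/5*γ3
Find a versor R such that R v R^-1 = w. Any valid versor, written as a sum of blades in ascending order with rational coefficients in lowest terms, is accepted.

Take R = v + w = -15444/3845*γ1 + 9009/7690*γ2 + 7722/3845*γ3. Because q(v) = q(w) = -3121/400, conjugation by R sends v exactly to w.
Answer: -15444/3845*γ1 + 9009/7690*γ2 + 7722/3845*γ3


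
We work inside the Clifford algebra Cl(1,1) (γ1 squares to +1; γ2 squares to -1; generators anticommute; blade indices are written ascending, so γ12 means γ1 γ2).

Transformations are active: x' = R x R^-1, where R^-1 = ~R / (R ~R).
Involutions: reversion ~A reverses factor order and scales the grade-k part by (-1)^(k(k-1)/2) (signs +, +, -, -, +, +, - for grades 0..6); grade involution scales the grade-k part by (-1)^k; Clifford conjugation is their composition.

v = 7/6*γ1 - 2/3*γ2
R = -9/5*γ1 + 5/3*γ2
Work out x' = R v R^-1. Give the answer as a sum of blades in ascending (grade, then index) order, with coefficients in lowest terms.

~R = -9/5*γ1 + 5/3*γ2, and R ~R = 104/225, so R^-1 = ~R / (104/225).
R v = -89/90 - 67/90*γ12
Answer: 2039/312*γ1 - 2017/312*γ2


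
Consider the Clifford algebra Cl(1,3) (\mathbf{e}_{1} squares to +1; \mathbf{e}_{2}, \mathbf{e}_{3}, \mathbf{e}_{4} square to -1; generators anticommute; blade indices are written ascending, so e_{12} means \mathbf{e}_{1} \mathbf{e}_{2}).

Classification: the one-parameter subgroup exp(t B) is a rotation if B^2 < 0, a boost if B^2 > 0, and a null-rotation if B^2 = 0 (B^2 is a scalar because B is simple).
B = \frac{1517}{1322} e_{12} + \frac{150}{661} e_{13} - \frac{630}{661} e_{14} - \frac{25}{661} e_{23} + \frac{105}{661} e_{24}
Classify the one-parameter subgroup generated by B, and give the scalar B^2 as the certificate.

B^2 term by term: the squares give (\frac{1517}{1322})^2*(e_{12})^2 + (\frac{150}{661})^2*(e_{13})^2 + (-\frac{630}{661})^2*(e_{14})^2 + (-\frac{25}{661})^2*(e_{23})^2 + (\frac{105}{661})^2*(e_{24})^2 = \frac{2301289}{1747684}*(+1) + \frac{22500}{436921}*(+1) + \frac{396900}{436921}*(+1) + \frac{625}{436921}*(-1) + \frac{11025}{436921}*(-1) = \frac{9}{4} (each basis 2-blade squares to minus the product of its generators' squares); cross terms between blades sharing an index anticommute and cancel; the commuting (index-disjoint) pairs give grade-4 terms 2*c*c'*(blade product), which cancel blade by blade — e_{1234}: -\frac{31500}{436921} + \frac{31500}{436921} = 0 — confirming B is simple. So B^2 = \frac{9}{4}.
Answer: boost, certificate B^2 = \frac{9}{4}. No conjugation can change B^2 = \frac{9}{4}; the sign gives the class.


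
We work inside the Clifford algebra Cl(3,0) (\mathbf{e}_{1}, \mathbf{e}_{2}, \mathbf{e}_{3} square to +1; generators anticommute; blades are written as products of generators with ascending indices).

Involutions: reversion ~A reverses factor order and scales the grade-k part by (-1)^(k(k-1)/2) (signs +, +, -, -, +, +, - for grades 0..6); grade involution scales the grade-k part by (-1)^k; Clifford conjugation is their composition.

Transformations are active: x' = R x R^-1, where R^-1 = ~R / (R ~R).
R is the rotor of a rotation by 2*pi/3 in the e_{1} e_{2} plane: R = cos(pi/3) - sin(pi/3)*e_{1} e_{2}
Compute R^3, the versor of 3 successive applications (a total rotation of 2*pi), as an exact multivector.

The rotor phase is half the rotation angle and phases add under composition, so 3 steps in the e_{1} e_{2} plane accumulate phase 3*(pi/3) = \pi: R^3 = cos(\pi) - sin(\pi)*e_{1} e_{2}.
cos(\pi) = -1 and sin(\pi) = 0, so R^3 = -1. The total rotation 2*pi is 1 full turn, so every vector returns to itself, yet the rotor is -1, on the OTHER sheet of the double cover (an odd number of 2*pi turns).
Answer: -1


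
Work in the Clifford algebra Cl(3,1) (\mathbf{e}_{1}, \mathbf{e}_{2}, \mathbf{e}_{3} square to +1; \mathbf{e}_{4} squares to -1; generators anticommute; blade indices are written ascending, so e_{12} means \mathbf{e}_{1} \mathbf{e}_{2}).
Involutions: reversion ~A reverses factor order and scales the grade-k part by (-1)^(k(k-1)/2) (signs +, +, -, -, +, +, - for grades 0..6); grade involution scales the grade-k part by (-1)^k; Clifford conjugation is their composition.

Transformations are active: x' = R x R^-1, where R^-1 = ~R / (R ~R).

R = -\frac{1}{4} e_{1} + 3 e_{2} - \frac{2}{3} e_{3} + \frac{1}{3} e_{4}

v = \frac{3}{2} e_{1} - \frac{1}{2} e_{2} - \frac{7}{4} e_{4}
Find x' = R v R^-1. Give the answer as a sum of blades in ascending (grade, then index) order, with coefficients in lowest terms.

~R = -\frac{1}{4} e_{1} + 3 e_{2} - \frac{2}{3} e_{3} + \frac{1}{3} e_{4}, and R ~R = \frac{451}{48}, so R^-1 = ~R / (\frac{451}{48}).
R v = -\frac{31}{24} - \frac{35}{8} e_{12} + e_{13} - \frac{1}{16} e_{14} - \frac{1}{3} e_{23} - \frac{61}{12} e_{24} + \frac{7}{6} e_{34}
Answer: -\frac{1291}{902} e_{1} - \frac{293}{902} e_{2} + \frac{248}{1353} e_{3} + \frac{8975}{5412} e_{4}


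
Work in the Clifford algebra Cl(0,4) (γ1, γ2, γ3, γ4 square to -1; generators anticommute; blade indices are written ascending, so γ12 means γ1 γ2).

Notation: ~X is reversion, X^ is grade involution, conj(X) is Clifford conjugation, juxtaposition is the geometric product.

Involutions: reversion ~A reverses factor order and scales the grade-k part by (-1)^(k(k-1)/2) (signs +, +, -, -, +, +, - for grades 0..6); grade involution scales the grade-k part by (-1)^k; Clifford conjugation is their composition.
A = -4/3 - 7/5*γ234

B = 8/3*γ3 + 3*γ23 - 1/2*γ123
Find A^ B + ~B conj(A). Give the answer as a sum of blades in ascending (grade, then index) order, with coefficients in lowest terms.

first term: -32/9*γ3 - 21/5*γ4 - 7/10*γ14 - 4*γ23 + 56/15*γ24 + 2/3*γ123
second term: -32/9*γ3 - 21/5*γ4 + 7/10*γ14 + 4*γ23 - 56/15*γ24 - 2/3*γ123
Answer: -64/9*γ3 - 42/5*γ4


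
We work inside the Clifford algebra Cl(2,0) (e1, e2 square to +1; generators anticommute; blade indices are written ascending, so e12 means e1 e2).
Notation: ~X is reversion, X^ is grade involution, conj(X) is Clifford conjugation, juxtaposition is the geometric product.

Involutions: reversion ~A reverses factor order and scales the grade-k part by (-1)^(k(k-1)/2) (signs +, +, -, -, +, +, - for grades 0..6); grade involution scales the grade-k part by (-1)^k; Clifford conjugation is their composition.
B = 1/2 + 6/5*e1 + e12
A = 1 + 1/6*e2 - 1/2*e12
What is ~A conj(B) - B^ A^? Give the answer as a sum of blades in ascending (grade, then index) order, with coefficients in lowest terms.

first term: 1 - 31/30*e1 + 41/60*e2 - 11/20*e12
second term: 1 - 41/30*e1 + 31/60*e2 + 19/20*e12
Answer: 1/3*e1 + 1/6*e2 - 3/2*e12


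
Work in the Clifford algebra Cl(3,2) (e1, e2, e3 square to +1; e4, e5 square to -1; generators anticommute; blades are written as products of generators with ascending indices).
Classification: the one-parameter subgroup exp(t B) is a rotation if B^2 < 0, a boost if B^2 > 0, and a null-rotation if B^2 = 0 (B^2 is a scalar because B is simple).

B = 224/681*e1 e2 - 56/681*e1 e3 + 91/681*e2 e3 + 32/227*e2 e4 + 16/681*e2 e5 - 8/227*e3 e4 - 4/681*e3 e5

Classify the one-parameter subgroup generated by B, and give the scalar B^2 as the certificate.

B^2 term by term: the squares give (224/681)^2*(e1 e2)^2 + (-56/681)^2*(e1 e3)^2 + (91/681)^2*(e2 e3)^2 + (32/227)^2*(e2 e4)^2 + (16/681)^2*(e2 e5)^2 + (-8/227)^2*(e3 e4)^2 + (-4/681)^2*(e3 e5)^2 = 50176/463761*(-1) + 3136/463761*(-1) + 8281/463761*(-1) + 1024/51529*(+1) + 256/463761*(+1) + 64/51529*(+1) + 16/463761*(+1) = -1/9 (each basis 2-blade squares to minus the product of its generators' squares); cross terms between blades sharing an index anticommute and cancel; the commuting (index-disjoint) pairs give grade-4 terms 2*c*c'*(blade product), which cancel blade by blade — e1 e2 e3 e4: -3584/154587 + 3584/154587 = 0; e1 e2 e3 e5: -1792/463761 + 1792/463761 = 0; e2 e3 e4 e5: 256/154587 - 256/154587 = 0 — confirming B is simple. So B^2 = -1/9.
Answer: rotation, certificate B^2 = -1/9. Because -1/9 is invariant under every versor sandwich, the classification follows from its sign alone.


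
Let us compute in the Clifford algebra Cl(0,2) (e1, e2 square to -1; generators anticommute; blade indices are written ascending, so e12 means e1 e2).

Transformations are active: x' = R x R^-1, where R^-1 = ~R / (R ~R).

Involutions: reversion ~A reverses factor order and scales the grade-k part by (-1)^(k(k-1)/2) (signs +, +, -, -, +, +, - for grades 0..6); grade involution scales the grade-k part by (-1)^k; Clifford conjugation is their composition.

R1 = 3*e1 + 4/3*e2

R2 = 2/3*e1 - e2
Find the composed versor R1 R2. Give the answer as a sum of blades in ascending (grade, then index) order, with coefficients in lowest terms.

Distribute over the terms of R1 (each basis-blade product reordered to ascending indices, repeated generators contracted through their squares):
(3*e1) R2 = -2 - 3*e12
(4/3*e2) R2 = 4/3 - 8/9*e12
Summing the partial products and collecting blades:
Answer: -2/3 - 35/9*e12


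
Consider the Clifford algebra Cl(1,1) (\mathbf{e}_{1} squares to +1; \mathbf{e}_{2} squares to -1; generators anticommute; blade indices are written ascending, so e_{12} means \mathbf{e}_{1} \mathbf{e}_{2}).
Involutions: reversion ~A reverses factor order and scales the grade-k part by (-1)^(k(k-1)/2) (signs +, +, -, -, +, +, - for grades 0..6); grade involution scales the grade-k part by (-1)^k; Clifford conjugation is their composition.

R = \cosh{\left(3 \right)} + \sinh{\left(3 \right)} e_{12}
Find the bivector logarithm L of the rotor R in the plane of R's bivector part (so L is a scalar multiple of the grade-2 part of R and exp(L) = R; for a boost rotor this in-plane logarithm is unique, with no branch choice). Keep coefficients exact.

The scalar part of R is \cosh{\left(3 \right)}, which fixes the rapidity magnitude through cosh (cosh is even, so it cannot fix the sign — the bivector part carries that); dividing the bivector part by sinh of the rapidity gives the plane, and L = rapidity * plane, where the joint sign ambiguity of (rapidity, plane) cancels in the product.
Concretely: cosh(rapidity) = \cosh{\left(3 \right)} gives rapidity = ±3, and since rapidity/sinh(rapidity) is even the sign is immaterial: L = (rapidity/sinh(rapidity)) * <R>_2 = (\frac{3}{\sinh{\left(3 \right)}}) * <R>_2.
Answer: 3 e_{12}


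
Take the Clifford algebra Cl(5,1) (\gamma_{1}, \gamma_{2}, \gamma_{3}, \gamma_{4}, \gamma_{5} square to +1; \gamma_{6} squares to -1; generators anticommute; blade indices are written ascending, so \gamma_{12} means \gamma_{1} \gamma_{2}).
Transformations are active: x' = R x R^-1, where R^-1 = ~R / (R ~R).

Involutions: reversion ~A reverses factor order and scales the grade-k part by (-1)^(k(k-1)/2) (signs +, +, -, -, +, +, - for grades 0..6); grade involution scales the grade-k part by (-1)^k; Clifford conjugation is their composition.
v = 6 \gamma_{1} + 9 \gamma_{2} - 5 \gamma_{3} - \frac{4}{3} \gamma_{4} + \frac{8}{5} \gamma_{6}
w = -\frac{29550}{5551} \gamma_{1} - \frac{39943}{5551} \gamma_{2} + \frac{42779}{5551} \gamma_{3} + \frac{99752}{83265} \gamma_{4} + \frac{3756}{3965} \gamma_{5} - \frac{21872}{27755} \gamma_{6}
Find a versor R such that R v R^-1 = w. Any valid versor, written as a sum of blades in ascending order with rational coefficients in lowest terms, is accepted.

The midline construction: v and w both square to \frac{31774}{225}, so reflecting in their sum \frac{3756}{5551} \gamma_{1} + \frac{10016}{5551} \gamma_{2} + \frac{15024}{5551} \gamma_{3} - \frac{3756}{27755} \gamma_{4} + \frac{3756}{3965} \gamma_{5} + \frac{22536}{27755} \gamma_{6} exchanges them.
Answer: \frac{3756}{5551} \gamma_{1} + \frac{10016}{5551} \gamma_{2} + \frac{15024}{5551} \gamma_{3} - \frac{3756}{27755} \gamma_{4} + \frac{3756}{3965} \gamma_{5} + \frac{22536}{27755} \gamma_{6}
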